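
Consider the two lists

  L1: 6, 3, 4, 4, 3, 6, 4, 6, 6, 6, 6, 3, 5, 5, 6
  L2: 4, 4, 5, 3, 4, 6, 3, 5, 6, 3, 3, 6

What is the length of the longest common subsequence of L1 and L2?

Pick 4 at L1[3]=L2[1] → 4 at L1[4]=L2[2] → 3 at L1[5]=L2[4] → 4 at L1[7]=L2[5] → 6 at L1[8]=L2[6] → 6 at L1[9]=L2[9] → 3 at L1[12]=L2[11] → 6 at L1[15]=L2[12]; all 8 values appear in both, in order. dp[15][12] = 8 confirms this is the maximum.

8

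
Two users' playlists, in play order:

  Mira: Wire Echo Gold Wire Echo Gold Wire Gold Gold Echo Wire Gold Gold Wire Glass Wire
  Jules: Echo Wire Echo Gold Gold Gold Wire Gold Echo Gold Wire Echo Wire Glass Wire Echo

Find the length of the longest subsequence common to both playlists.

12

Match Echo (Mira #2, Jules #1) → Wire (Mira #4, Jules #2) → Echo (Mira #5, Jules #3) → Gold (Mira #6, Jules #4) → Gold (Mira #8, Jules #5) → Gold (Mira #9, Jules #6) → Wire (Mira #11, Jules #7) → Gold (Mira #12, Jules #8) → Gold (Mira #13, Jules #10) → Wire (Mira #14, Jules #13) → Glass (Mira #15, Jules #14) → Wire (Mira #16, Jules #15) — 12 songs in the same relative order in both, and the DP table's final entry dp[16][16] is also 12, so no common subsequence is longer.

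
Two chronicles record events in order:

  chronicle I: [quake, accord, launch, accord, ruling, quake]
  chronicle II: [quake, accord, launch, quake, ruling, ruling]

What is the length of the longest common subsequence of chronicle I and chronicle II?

Pick quake at chronicle I[1]=chronicle II[1]; then accord at chronicle I[2]=chronicle II[2]; then launch at chronicle I[3]=chronicle II[3]; then ruling at chronicle I[5]=chronicle II[6]; all 4 events appear in both, in order, and the DP table's final entry dp[6][6] is also 4, so no common subsequence is longer.

4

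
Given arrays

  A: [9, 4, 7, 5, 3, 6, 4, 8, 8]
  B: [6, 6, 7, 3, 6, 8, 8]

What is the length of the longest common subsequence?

5

Pick 7 at A[3]=B[3] → 3 at A[5]=B[4] → 6 at A[6]=B[5] → 8 at A[8]=B[6] → 8 at A[9]=B[7]; all 5 values appear in both, in order. dp[9][7] = 5 confirms this is the maximum.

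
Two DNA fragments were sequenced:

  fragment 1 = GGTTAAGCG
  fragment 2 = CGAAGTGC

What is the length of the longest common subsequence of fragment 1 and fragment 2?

5

Taking G [1,2], G [2,5], T [4,6], G [7,7], C [8,8] gives a common subsequence of length 5. The LCS DP gives dp[9][8] = 5, so this is optimal.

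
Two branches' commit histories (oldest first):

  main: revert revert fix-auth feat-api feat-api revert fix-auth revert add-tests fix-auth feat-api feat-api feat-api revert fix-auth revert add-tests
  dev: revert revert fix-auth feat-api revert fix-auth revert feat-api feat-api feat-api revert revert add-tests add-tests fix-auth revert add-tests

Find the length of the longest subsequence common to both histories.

Pick revert (main #1, dev #1); then revert (main #2, dev #2); then fix-auth (main #3, dev #3); then feat-api (main #5, dev #4); then revert (main #6, dev #5); then fix-auth (main #7, dev #6); then revert (main #8, dev #7); then feat-api (main #11, dev #8); then feat-api (main #12, dev #9); then feat-api (main #13, dev #10); then revert (main #14, dev #12); then fix-auth (main #15, dev #15); then revert (main #16, dev #16); then add-tests (main #17, dev #17); all 14 commits appear in both, in order. The LCS DP gives dp[17][17] = 14, so this is optimal.

14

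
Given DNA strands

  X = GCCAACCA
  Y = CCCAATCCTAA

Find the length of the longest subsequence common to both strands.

Let dp[i][j] be the LCS length of the first i bases of X and the first j bases of Y. dp[i][j] = dp[i-1][j-1]+1 when the i-th and j-th bases match, else max(dp[i-1][j], dp[i][j-1]).
    ·  C  C  C  A  A  T  C  C  T  A  A
 ·  0  0  0  0  0  0  0  0  0  0  0  0
 G  0  0  0  0  0  0  0  0  0  0  0  0
 C  0  1  1  1  1  1  1  1  1  1  1  1
 C  0  1  2  2  2  2  2  2  2  2  2  2
 A  0  1  2  2  3  3  3  3  3  3  3  3
 A  0  1  2  2  3  4  4  4  4  4  4  4
 C  0  1  2  3  3  4  4  5  5  5  5  5
 C  0  1  2  3  3  4  4  5  6  6  6  6
 A  0  1  2  3  4  4  4  5  6  6  7  7
dp[8][11] = 7. One LCS (by backtracking along matches): CCAACCA.

7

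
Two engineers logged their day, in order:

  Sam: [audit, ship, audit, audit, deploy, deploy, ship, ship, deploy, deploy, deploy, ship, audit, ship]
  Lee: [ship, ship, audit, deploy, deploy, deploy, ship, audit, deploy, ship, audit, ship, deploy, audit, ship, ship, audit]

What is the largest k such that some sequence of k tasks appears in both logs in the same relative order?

9

Pick audit at Sam[1]=Lee[3] → ship at Sam[2]=Lee[7] → audit at Sam[4]=Lee[8] → deploy at Sam[6]=Lee[9] → ship at Sam[7]=Lee[10] → ship at Sam[8]=Lee[12] → deploy at Sam[9]=Lee[13] → ship at Sam[12]=Lee[16] → audit at Sam[13]=Lee[17]; all 9 tasks appear in both, in order, and the DP table's final entry dp[14][17] is also 9, so no common subsequence is longer.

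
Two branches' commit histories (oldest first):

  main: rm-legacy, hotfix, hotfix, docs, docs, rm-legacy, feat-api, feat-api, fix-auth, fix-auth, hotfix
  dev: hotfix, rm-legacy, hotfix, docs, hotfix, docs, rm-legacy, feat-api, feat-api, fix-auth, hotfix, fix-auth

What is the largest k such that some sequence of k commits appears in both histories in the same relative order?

9

Pick rm-legacy (main #1, dev #2), then hotfix (main #2, dev #3), then hotfix (main #3, dev #5), then docs (main #5, dev #6), then rm-legacy (main #6, dev #7), then feat-api (main #7, dev #8), then feat-api (main #8, dev #9), then fix-auth (main #9, dev #10), then fix-auth (main #10, dev #12); all 9 commits appear in both, in order, and the DP table's final entry dp[11][12] is also 9, so no common subsequence is longer.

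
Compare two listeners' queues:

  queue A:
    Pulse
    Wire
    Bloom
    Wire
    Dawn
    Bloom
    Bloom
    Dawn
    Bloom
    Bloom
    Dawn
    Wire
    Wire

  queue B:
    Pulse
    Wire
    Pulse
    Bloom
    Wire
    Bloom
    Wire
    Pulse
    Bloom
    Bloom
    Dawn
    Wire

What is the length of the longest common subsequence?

One common subsequence of length 9: Pulse (queue A #1, queue B #1), then Wire (queue A #2, queue B #2), then Bloom (queue A #3, queue B #4), then Wire (queue A #4, queue B #5), then Bloom (queue A #6, queue B #6), then Bloom (queue A #9, queue B #9), then Bloom (queue A #10, queue B #10), then Dawn (queue A #11, queue B #11), then Wire (queue A #13, queue B #12), and the DP table's final entry dp[13][12] is also 9, so no common subsequence is longer.

9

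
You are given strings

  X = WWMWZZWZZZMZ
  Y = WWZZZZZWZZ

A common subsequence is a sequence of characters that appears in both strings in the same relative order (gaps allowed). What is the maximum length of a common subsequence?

8

Taking W (X #1, Y #1), W (X #2, Y #2), Z (X #5, Y #4), Z (X #6, Y #5), Z (X #8, Y #6), Z (X #9, Y #7), Z (X #10, Y #9), Z (X #12, Y #10) gives a common subsequence of length 8, and the DP table's final entry dp[12][10] is also 8, so no common subsequence is longer.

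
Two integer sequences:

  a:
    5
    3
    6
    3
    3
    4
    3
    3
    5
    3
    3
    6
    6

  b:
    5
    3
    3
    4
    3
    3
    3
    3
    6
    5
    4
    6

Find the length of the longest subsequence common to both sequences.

10

Pick 5 at a[1]=b[1]; then 3 at a[4]=b[2]; then 3 at a[5]=b[3]; then 4 at a[6]=b[4]; then 3 at a[7]=b[5]; then 3 at a[8]=b[6]; then 3 at a[10]=b[7]; then 3 at a[11]=b[8]; then 6 at a[12]=b[9]; then 6 at a[13]=b[12]; all 10 values appear in both, in order. dp[13][12] = 10 confirms this is the maximum.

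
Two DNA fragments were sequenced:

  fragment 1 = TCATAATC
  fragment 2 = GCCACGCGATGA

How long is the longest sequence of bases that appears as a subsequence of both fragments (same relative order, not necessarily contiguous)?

Pick C [2,7]; then A [3,9]; then T [4,10]; then A [6,12]; all 4 bases appear in both, in order, and the DP table's final entry dp[8][12] is also 4, so no common subsequence is longer.

4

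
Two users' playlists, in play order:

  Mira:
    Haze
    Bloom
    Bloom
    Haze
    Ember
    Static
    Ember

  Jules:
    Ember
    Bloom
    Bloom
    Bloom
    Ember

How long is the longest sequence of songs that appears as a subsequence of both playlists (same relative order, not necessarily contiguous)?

3

Taking Bloom [2,3], then Bloom [3,4], then Ember [7,5] gives a common subsequence of length 3. dp[7][5] = 3 confirms this is the maximum.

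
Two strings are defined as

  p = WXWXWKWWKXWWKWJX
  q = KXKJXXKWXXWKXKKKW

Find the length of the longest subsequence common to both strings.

9

Pick X at p[2]=q[5], X at p[4]=q[6], K at p[6]=q[7], W at p[7]=q[8], W at p[8]=q[11], K at p[9]=q[12], X at p[10]=q[13], K at p[13]=q[16], W at p[14]=q[17]; all 9 characters appear in both, in order, and the DP table's final entry dp[16][17] is also 9, so no common subsequence is longer.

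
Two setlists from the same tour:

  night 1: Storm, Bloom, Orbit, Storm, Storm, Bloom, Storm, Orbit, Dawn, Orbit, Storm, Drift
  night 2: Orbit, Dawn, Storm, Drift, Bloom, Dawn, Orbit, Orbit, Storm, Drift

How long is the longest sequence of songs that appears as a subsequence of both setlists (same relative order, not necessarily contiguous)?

7

Taking Orbit [3,1] → Storm [4,3] → Bloom [6,5] → Orbit [8,7] → Orbit [10,8] → Storm [11,9] → Drift [12,10] gives a common subsequence of length 7. dp[12][10] = 7 confirms this is the maximum.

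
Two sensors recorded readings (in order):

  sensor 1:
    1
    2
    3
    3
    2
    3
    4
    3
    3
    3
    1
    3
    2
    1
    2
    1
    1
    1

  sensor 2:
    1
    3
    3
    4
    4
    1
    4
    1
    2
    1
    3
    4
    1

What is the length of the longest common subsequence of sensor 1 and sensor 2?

9

Pick 1 [1,1] → 3 [3,2] → 3 [4,3] → 4 [7,5] → 1 [11,6] → 1 [14,8] → 2 [15,9] → 1 [16,10] → 1 [18,13]; all 9 values appear in both, in order. dp[18][13] = 9 confirms this is the maximum.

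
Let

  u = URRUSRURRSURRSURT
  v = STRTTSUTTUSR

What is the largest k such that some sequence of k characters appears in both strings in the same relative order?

6

Pick R at u[2]=v[3] → S at u[5]=v[6] → U at u[7]=v[7] → U at u[11]=v[10] → S at u[14]=v[11] → R at u[16]=v[12]; all 6 characters appear in both, in order, and the DP table's final entry dp[17][12] is also 6, so no common subsequence is longer.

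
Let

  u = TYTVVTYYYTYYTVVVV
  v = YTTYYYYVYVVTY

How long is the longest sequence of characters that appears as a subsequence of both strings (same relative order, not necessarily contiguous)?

10

Taking Y at u[2]=v[1]; then T at u[3]=v[2]; then T at u[6]=v[3]; then Y at u[7]=v[4]; then Y at u[8]=v[5]; then Y at u[9]=v[6]; then Y at u[11]=v[7]; then Y at u[12]=v[9]; then V at u[14]=v[10]; then V at u[15]=v[11] gives a common subsequence of length 10. dp[17][13] = 10 confirms this is the maximum.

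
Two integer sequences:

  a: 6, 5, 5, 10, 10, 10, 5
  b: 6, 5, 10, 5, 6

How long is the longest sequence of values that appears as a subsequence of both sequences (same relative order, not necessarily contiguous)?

Match 6 at a[1]=b[1] → 5 at a[3]=b[2] → 10 at a[6]=b[3] → 5 at a[7]=b[4] — 4 values in the same relative order in both. The LCS DP gives dp[7][5] = 4, so this is optimal.

4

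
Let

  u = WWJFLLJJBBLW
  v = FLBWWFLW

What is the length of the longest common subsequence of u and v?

Match W at u[1]=v[4], then W at u[2]=v[5], then F at u[4]=v[6], then L at u[11]=v[7], then W at u[12]=v[8] — 5 characters in the same relative order in both. dp[12][8] = 5 confirms this is the maximum.

5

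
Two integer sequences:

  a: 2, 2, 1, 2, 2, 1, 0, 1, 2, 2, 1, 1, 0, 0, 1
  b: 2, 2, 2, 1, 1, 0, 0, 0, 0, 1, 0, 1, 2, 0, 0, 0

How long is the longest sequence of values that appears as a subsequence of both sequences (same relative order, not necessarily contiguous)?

9

Taking 2 (a #1, b #2) → 2 (a #2, b #3) → 1 (a #3, b #5) → 1 (a #6, b #10) → 0 (a #7, b #11) → 1 (a #8, b #12) → 2 (a #9, b #13) → 0 (a #13, b #15) → 0 (a #14, b #16) gives a common subsequence of length 9, and the DP table's final entry dp[15][16] is also 9, so no common subsequence is longer.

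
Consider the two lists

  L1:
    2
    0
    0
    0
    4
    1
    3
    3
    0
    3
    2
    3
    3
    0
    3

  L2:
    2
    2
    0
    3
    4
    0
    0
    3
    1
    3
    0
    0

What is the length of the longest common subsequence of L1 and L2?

Pick 2 (L1 #1, L2 #2); then 0 (L1 #2, L2 #3); then 0 (L1 #3, L2 #6); then 0 (L1 #4, L2 #7); then 1 (L1 #6, L2 #9); then 3 (L1 #8, L2 #10); then 0 (L1 #9, L2 #11); then 0 (L1 #14, L2 #12); all 8 values appear in both, in order. Since dp[15][12] = 8, nothing longer is possible.

8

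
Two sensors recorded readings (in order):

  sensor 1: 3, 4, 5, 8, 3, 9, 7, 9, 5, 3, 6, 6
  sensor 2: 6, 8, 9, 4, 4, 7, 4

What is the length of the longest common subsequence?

Let dp[i][j] be the LCS length of the first i values of sensor 1 and the first j values of sensor 2. dp[i][j] = dp[i-1][j-1]+1 when the i-th and j-th values match, else max(dp[i-1][j], dp[i][j-1]).
    ·  6  8  9  4  4  7  4
 ·  0  0  0  0  0  0  0  0
 3  0  0  0  0  0  0  0  0
 4  0  0  0  0  1  1  1  1
 5  0  0  0  0  1  1  1  1
 8  0  0  1  1  1  1  1  1
 3  0  0  1  1  1  1  1  1
 9  0  0  1  2  2  2  2  2
 7  0  0  1  2  2  2  3  3
 9  0  0  1  2  2  2  3  3
 5  0  0  1  2  2  2  3  3
 3  0  0  1  2  2  2  3  3
 6  0  1  1  2  2  2  3  3
 6  0  1  1  2  2  2  3  3
dp[12][7] = 3. One LCS (by backtracking along matches): 8, 9, 7.

3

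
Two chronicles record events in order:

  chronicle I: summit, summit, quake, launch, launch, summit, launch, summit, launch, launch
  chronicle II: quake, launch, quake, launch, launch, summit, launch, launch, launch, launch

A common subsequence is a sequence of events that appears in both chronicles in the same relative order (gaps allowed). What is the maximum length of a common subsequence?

7

One common subsequence of length 7: quake at chronicle I[3]=chronicle II[3], launch at chronicle I[4]=chronicle II[4], launch at chronicle I[5]=chronicle II[5], summit at chronicle I[6]=chronicle II[6], launch at chronicle I[7]=chronicle II[8], launch at chronicle I[9]=chronicle II[9], launch at chronicle I[10]=chronicle II[10]. dp[10][10] = 7 confirms this is the maximum.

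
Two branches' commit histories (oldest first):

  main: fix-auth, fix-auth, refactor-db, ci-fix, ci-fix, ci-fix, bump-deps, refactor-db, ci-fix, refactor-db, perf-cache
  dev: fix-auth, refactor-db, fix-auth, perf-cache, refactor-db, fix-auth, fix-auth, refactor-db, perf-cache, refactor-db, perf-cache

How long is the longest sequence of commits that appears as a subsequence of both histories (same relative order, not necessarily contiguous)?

6

Match fix-auth at main[1]=dev[1], fix-auth at main[2]=dev[3], refactor-db at main[3]=dev[5], refactor-db at main[8]=dev[8], refactor-db at main[10]=dev[10], perf-cache at main[11]=dev[11] — 6 commits in the same relative order in both. Since dp[11][11] = 6, nothing longer is possible.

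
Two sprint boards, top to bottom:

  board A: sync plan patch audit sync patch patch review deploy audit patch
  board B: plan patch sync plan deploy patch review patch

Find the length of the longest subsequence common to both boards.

One common subsequence of length 6: plan (board A #2, board B #1) → patch (board A #3, board B #2) → sync (board A #5, board B #3) → patch (board A #7, board B #6) → review (board A #8, board B #7) → patch (board A #11, board B #8). dp[11][8] = 6 confirms this is the maximum.

6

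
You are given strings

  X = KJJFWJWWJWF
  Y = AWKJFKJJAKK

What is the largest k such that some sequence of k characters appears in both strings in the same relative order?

5

Pick K (X #1, Y #3), J (X #3, Y #4), F (X #4, Y #5), J (X #6, Y #7), J (X #9, Y #8); all 5 characters appear in both, in order. The LCS DP gives dp[11][11] = 5, so this is optimal.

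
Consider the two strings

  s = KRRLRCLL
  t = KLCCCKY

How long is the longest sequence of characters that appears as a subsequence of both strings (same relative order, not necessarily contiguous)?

3

Taking K (s #1, t #1), then L (s #4, t #2), then C (s #6, t #5) gives a common subsequence of length 3. dp[8][7] = 3 confirms this is the maximum.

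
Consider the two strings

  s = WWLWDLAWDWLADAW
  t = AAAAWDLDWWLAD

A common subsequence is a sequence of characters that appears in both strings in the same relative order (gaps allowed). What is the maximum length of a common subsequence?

Taking W (s #1, t #5), then L (s #3, t #7), then D (s #5, t #8), then W (s #8, t #9), then W (s #10, t #10), then L (s #11, t #11), then A (s #12, t #12), then D (s #13, t #13) gives a common subsequence of length 8, and the DP table's final entry dp[15][13] is also 8, so no common subsequence is longer.

8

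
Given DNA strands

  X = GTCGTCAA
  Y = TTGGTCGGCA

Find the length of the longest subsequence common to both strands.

6

Taking G at X[1]=Y[4], then T at X[2]=Y[5], then C at X[3]=Y[6], then G at X[4]=Y[8], then C at X[6]=Y[9], then A at X[8]=Y[10] gives a common subsequence of length 6, and the DP table's final entry dp[8][10] is also 6, so no common subsequence is longer.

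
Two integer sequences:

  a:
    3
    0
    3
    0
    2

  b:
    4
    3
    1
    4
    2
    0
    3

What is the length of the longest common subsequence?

One common subsequence of length 3: 3 [1,2], then 0 [2,6], then 3 [3,7], and the DP table's final entry dp[5][7] is also 3, so no common subsequence is longer.

3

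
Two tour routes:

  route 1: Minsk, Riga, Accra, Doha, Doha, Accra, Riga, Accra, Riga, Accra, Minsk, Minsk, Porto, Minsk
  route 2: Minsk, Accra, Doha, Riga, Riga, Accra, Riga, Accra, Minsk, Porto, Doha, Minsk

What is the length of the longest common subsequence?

10

Pick Minsk at route 1[1]=route 2[1] → Accra at route 1[3]=route 2[2] → Doha at route 1[4]=route 2[3] → Riga at route 1[7]=route 2[5] → Accra at route 1[8]=route 2[6] → Riga at route 1[9]=route 2[7] → Accra at route 1[10]=route 2[8] → Minsk at route 1[12]=route 2[9] → Porto at route 1[13]=route 2[10] → Minsk at route 1[14]=route 2[12]; all 10 stops appear in both, in order. dp[14][12] = 10 confirms this is the maximum.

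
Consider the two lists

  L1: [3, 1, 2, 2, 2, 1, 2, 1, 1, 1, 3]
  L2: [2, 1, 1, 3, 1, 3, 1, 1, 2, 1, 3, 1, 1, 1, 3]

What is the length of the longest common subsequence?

8

Pick 3 (L1 #1, L2 #6), 1 (L1 #2, L2 #8), 2 (L1 #5, L2 #9), 1 (L1 #6, L2 #10), 1 (L1 #8, L2 #12), 1 (L1 #9, L2 #13), 1 (L1 #10, L2 #14), 3 (L1 #11, L2 #15); all 8 values appear in both, in order, and the DP table's final entry dp[11][15] is also 8, so no common subsequence is longer.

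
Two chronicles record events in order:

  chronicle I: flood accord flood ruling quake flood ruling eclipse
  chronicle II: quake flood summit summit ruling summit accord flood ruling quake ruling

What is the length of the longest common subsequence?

One common subsequence of length 6: flood (chronicle I #1, chronicle II #2), then accord (chronicle I #2, chronicle II #7), then flood (chronicle I #3, chronicle II #8), then ruling (chronicle I #4, chronicle II #9), then quake (chronicle I #5, chronicle II #10), then ruling (chronicle I #7, chronicle II #11). The LCS DP gives dp[8][11] = 6, so this is optimal.

6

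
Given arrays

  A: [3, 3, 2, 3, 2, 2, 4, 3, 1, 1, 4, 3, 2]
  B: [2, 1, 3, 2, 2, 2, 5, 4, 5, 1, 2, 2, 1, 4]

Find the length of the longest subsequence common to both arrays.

8

Match 3 at A[2]=B[3]; then 2 at A[3]=B[4]; then 2 at A[5]=B[5]; then 2 at A[6]=B[6]; then 4 at A[7]=B[8]; then 1 at A[9]=B[10]; then 1 at A[10]=B[13]; then 4 at A[11]=B[14] — 8 values in the same relative order in both. dp[13][14] = 8 confirms this is the maximum.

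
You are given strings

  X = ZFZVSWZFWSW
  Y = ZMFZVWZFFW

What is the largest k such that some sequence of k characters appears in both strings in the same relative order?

One common subsequence of length 8: Z at X[1]=Y[1]; then F at X[2]=Y[3]; then Z at X[3]=Y[4]; then V at X[4]=Y[5]; then W at X[6]=Y[6]; then Z at X[7]=Y[7]; then F at X[8]=Y[9]; then W at X[11]=Y[10], and the DP table's final entry dp[11][10] is also 8, so no common subsequence is longer.

8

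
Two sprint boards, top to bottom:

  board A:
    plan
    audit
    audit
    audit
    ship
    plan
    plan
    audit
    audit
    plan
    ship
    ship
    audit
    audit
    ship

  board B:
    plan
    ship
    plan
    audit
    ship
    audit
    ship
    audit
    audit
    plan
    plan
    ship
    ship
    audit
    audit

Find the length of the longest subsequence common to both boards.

11

Match plan (board A #1, board B #3), audit (board A #2, board B #4), audit (board A #4, board B #6), ship (board A #5, board B #7), audit (board A #8, board B #8), audit (board A #9, board B #9), plan (board A #10, board B #11), ship (board A #11, board B #12), ship (board A #12, board B #13), audit (board A #13, board B #14), audit (board A #14, board B #15) — 11 tasks in the same relative order in both. The LCS DP gives dp[15][15] = 11, so this is optimal.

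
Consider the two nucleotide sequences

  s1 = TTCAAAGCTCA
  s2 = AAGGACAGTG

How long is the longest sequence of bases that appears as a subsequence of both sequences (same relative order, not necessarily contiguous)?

Pick A [4,2], A [5,5], A [6,7], G [7,8], T [9,9]; all 5 bases appear in both, in order, and the DP table's final entry dp[11][10] is also 5, so no common subsequence is longer.

5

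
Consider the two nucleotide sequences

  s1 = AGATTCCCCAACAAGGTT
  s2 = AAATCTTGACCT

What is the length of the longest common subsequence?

7

Taking A at s1[1]=s2[2], A at s1[3]=s2[3], T at s1[4]=s2[6], T at s1[5]=s2[7], C at s1[9]=s2[10], C at s1[12]=s2[11], T at s1[18]=s2[12] gives a common subsequence of length 7, and the DP table's final entry dp[18][12] is also 7, so no common subsequence is longer.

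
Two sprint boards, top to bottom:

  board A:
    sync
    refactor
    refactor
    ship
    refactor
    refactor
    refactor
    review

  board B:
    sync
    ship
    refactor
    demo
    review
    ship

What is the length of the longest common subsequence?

4

Taking sync at board A[1]=board B[1], ship at board A[4]=board B[2], refactor at board A[5]=board B[3], review at board A[8]=board B[5] gives a common subsequence of length 4. Since dp[8][6] = 4, nothing longer is possible.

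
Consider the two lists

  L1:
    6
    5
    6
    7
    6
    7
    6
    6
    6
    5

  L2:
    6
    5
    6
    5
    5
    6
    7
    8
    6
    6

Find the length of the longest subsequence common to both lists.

7

Taking 6 [1,1], 5 [2,2], 6 [3,3], 6 [5,6], 7 [6,7], 6 [8,9], 6 [9,10] gives a common subsequence of length 7. Since dp[10][10] = 7, nothing longer is possible.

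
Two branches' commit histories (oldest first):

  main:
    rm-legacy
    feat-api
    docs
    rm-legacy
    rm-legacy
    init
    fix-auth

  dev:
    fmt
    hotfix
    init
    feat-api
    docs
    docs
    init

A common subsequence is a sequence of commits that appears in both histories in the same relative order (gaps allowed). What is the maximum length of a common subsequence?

3

Match feat-api [2,4]; then docs [3,6]; then init [6,7] — 3 commits in the same relative order in both, and the DP table's final entry dp[7][7] is also 3, so no common subsequence is longer.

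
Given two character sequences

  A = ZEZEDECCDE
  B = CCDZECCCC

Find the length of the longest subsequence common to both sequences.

Pick Z (A #1, B #4), then E (A #2, B #5), then C (A #7, B #8), then C (A #8, B #9); all 4 characters appear in both, in order. dp[10][9] = 4 confirms this is the maximum.

4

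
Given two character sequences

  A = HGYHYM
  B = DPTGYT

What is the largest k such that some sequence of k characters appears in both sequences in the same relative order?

Let dp[i][j] be the LCS length of the first i characters of A and the first j characters of B. dp[i][j] = dp[i-1][j-1]+1 when the i-th and j-th characters match, else max(dp[i-1][j], dp[i][j-1]).
    ·  D  P  T  G  Y  T
 ·  0  0  0  0  0  0  0
 H  0  0  0  0  0  0  0
 G  0  0  0  0  1  1  1
 Y  0  0  0  0  1  2  2
 H  0  0  0  0  1  2  2
 Y  0  0  0  0  1  2  2
 M  0  0  0  0  1  2  2
dp[6][6] = 2. One LCS (by backtracking along matches): GY.

2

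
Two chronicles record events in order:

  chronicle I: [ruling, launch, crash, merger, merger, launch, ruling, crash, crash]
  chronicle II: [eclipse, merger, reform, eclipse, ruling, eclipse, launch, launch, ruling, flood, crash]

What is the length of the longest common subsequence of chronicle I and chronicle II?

Match ruling [1,5]; then launch [2,7]; then launch [6,8]; then ruling [7,9]; then crash [9,11] — 5 events in the same relative order in both. dp[9][11] = 5 confirms this is the maximum.

5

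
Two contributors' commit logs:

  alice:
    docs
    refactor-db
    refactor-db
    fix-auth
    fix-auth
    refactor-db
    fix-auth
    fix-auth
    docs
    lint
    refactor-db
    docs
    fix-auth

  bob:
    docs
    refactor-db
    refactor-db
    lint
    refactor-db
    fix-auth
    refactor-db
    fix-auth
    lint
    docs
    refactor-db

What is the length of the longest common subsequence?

8

One common subsequence of length 8: docs at alice[1]=bob[1], then refactor-db at alice[2]=bob[3], then refactor-db at alice[3]=bob[5], then fix-auth at alice[5]=bob[6], then refactor-db at alice[6]=bob[7], then fix-auth at alice[7]=bob[8], then docs at alice[9]=bob[10], then refactor-db at alice[11]=bob[11], and the DP table's final entry dp[13][11] is also 8, so no common subsequence is longer.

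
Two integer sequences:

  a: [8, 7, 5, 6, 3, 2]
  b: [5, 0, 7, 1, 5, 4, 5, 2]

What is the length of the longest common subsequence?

Let dp[i][j] be the LCS length of the first i values of a and the first j values of b. dp[i][j] = dp[i-1][j-1]+1 when the i-th and j-th values match, else max(dp[i-1][j], dp[i][j-1]).
    ·  5  0  7  1  5  4  5  2
 ·  0  0  0  0  0  0  0  0  0
 8  0  0  0  0  0  0  0  0  0
 7  0  0  0  1  1  1  1  1  1
 5  0  1  1  1  1  2  2  2  2
 6  0  1  1  1  1  2  2  2  2
 3  0  1  1  1  1  2  2  2  2
 2  0  1  1  1  1  2  2  2  3
dp[6][8] = 3. One LCS (by backtracking along matches): 7, 5, 2.

3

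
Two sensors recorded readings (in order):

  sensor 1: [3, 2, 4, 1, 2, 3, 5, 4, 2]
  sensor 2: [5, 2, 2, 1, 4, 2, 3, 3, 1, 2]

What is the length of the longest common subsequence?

Match 2 at sensor 1[2]=sensor 2[3], 4 at sensor 1[3]=sensor 2[5], 2 at sensor 1[5]=sensor 2[6], 3 at sensor 1[6]=sensor 2[8], 2 at sensor 1[9]=sensor 2[10] — 5 values in the same relative order in both, and the DP table's final entry dp[9][10] is also 5, so no common subsequence is longer.

5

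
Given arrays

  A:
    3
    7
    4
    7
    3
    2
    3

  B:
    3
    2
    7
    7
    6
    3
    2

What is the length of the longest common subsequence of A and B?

5

Let dp[i][j] be the LCS length of the first i values of A and the first j values of B. dp[i][j] = dp[i-1][j-1]+1 when the i-th and j-th values match, else max(dp[i-1][j], dp[i][j-1]).
    ·  3  2  7  7  6  3  2
 ·  0  0  0  0  0  0  0  0
 3  0  1  1  1  1  1  1  1
 7  0  1  1  2  2  2  2  2
 4  0  1  1  2  2  2  2  2
 7  0  1  1  2  3  3  3  3
 3  0  1  1  2  3  3  4  4
 2  0  1  2  2  3  3  4  5
 3  0  1  2  2  3  3  4  5
dp[7][7] = 5. One LCS (by backtracking along matches): 3, 7, 7, 3, 2.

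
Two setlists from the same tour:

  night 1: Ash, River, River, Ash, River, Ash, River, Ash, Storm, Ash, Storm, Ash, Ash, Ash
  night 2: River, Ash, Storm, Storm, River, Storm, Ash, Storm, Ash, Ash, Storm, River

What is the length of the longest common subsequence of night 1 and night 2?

8

Taking River (night 1 #3, night 2 #1), then Ash (night 1 #4, night 2 #2), then River (night 1 #7, night 2 #5), then Storm (night 1 #9, night 2 #6), then Ash (night 1 #10, night 2 #7), then Storm (night 1 #11, night 2 #8), then Ash (night 1 #12, night 2 #9), then Ash (night 1 #13, night 2 #10) gives a common subsequence of length 8, and the DP table's final entry dp[14][12] is also 8, so no common subsequence is longer.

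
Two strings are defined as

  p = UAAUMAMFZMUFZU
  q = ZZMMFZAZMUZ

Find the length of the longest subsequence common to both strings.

Match M at p[5]=q[3], then M at p[7]=q[4], then F at p[8]=q[5], then Z at p[9]=q[8], then M at p[10]=q[9], then U at p[11]=q[10], then Z at p[13]=q[11] — 7 characters in the same relative order in both. Since dp[14][11] = 7, nothing longer is possible.

7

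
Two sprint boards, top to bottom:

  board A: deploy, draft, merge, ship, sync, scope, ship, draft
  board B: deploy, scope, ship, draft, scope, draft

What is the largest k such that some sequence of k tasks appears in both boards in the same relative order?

4

Taking deploy [1,1]; then draft [2,4]; then scope [6,5]; then draft [8,6] gives a common subsequence of length 4. The LCS DP gives dp[8][6] = 4, so this is optimal.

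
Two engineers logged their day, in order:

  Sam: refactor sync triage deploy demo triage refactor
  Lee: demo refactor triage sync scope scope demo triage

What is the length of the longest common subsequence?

Match refactor at Sam[1]=Lee[2]; then sync at Sam[2]=Lee[4]; then demo at Sam[5]=Lee[7]; then triage at Sam[6]=Lee[8] — 4 tasks in the same relative order in both. dp[7][8] = 4 confirms this is the maximum.

4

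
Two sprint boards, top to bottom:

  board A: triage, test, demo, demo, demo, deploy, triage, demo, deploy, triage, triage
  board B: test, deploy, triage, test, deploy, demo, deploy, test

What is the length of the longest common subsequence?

5

Match triage [1,3] → test [2,4] → deploy [6,5] → demo [8,6] → deploy [9,7] — 5 tasks in the same relative order in both. dp[11][8] = 5 confirms this is the maximum.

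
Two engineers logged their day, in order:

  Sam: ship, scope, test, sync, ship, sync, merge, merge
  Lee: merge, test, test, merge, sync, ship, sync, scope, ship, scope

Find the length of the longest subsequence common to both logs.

4

Pick test at Sam[3]=Lee[3], sync at Sam[4]=Lee[5], ship at Sam[5]=Lee[6], sync at Sam[6]=Lee[7]; all 4 tasks appear in both, in order. The LCS DP gives dp[8][10] = 4, so this is optimal.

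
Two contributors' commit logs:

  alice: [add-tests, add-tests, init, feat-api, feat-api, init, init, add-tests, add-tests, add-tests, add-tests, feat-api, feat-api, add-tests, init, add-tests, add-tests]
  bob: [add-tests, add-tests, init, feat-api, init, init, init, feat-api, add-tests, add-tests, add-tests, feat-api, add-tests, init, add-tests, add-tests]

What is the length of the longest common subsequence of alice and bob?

14

Taking add-tests [1,1]; then add-tests [2,2]; then init [3,3]; then feat-api [4,4]; then init [6,6]; then init [7,7]; then add-tests [9,9]; then add-tests [10,10]; then add-tests [11,11]; then feat-api [13,12]; then add-tests [14,13]; then init [15,14]; then add-tests [16,15]; then add-tests [17,16] gives a common subsequence of length 14. Since dp[17][16] = 14, nothing longer is possible.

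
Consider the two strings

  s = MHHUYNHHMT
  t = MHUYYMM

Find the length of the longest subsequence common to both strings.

Pick M [1,1], H [3,2], U [4,3], Y [5,5], M [9,7]; all 5 characters appear in both, in order. The LCS DP gives dp[10][7] = 5, so this is optimal.

5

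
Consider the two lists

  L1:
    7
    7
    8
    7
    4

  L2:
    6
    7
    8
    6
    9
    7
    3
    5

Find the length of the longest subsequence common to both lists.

3

Match 7 at L1[2]=L2[2], 8 at L1[3]=L2[3], 7 at L1[4]=L2[6] — 3 values in the same relative order in both, and the DP table's final entry dp[5][8] is also 3, so no common subsequence is longer.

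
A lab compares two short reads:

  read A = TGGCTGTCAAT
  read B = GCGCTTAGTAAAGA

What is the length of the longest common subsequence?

8

Pick G [2,1]; then G [3,3]; then C [4,4]; then T [5,6]; then G [6,8]; then T [7,9]; then A [9,12]; then A [10,14]; all 8 bases appear in both, in order. The LCS DP gives dp[11][14] = 8, so this is optimal.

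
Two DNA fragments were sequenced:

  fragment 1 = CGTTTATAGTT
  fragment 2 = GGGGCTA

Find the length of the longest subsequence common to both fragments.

3

One common subsequence of length 3: C (fragment 1 #1, fragment 2 #5), then T (fragment 1 #7, fragment 2 #6), then A (fragment 1 #8, fragment 2 #7). The LCS DP gives dp[11][7] = 3, so this is optimal.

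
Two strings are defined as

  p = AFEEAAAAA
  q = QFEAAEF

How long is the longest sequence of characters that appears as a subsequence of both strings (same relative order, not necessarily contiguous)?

4

Let dp[i][j] be the LCS length of the first i characters of p and the first j characters of q. dp[i][j] = dp[i-1][j-1]+1 when the i-th and j-th characters match, else max(dp[i-1][j], dp[i][j-1]).
    ·  Q  F  E  A  A  E  F
 ·  0  0  0  0  0  0  0  0
 A  0  0  0  0  1  1  1  1
 F  0  0  1  1  1  1  1  2
 E  0  0  1  2  2  2  2  2
 E  0  0  1  2  2  2  3  3
 A  0  0  1  2  3  3  3  3
 A  0  0  1  2  3  4  4  4
 A  0  0  1  2  3  4  4  4
 A  0  0  1  2  3  4  4  4
 A  0  0  1  2  3  4  4  4
dp[9][7] = 4. One LCS (by backtracking along matches): FEAA.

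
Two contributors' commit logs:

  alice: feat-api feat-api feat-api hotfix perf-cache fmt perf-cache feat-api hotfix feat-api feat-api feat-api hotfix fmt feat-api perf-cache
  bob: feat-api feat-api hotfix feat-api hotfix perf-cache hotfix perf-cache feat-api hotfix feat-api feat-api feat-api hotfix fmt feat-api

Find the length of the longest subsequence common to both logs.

Taking feat-api [1,1], feat-api [2,2], feat-api [3,4], hotfix [4,5], perf-cache [5,6], perf-cache [7,8], feat-api [8,9], hotfix [9,10], feat-api [10,11], feat-api [11,12], feat-api [12,13], hotfix [13,14], fmt [14,15], feat-api [15,16] gives a common subsequence of length 14. dp[16][16] = 14 confirms this is the maximum.

14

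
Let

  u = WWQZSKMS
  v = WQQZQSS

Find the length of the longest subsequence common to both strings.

Let dp[i][j] be the LCS length of the first i characters of u and the first j characters of v. dp[i][j] = dp[i-1][j-1]+1 when the i-th and j-th characters match, else max(dp[i-1][j], dp[i][j-1]).
    ·  W  Q  Q  Z  Q  S  S
 ·  0  0  0  0  0  0  0  0
 W  0  1  1  1  1  1  1  1
 W  0  1  1  1  1  1  1  1
 Q  0  1  2  2  2  2  2  2
 Z  0  1  2  2  3  3  3  3
 S  0  1  2  2  3  3  4  4
 K  0  1  2  2  3  3  4  4
 M  0  1  2  2  3  3  4  4
 S  0  1  2  2  3  3  4  5
dp[8][7] = 5. One LCS (by backtracking along matches): WQZSS.

5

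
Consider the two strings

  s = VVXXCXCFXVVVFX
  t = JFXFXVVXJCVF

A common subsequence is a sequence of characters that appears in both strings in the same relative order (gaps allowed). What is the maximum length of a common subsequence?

Taking X [6,3], F [8,4], X [9,5], V [10,6], V [11,7], V [12,11], F [13,12] gives a common subsequence of length 7, and the DP table's final entry dp[14][12] is also 7, so no common subsequence is longer.

7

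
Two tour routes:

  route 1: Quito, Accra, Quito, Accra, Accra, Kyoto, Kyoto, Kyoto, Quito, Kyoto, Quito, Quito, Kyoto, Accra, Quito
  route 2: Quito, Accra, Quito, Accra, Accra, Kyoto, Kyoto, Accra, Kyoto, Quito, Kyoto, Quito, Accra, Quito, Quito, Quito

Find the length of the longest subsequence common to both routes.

Match Quito (route 1 #1, route 2 #1); then Accra (route 1 #2, route 2 #2); then Quito (route 1 #3, route 2 #3); then Accra (route 1 #4, route 2 #4); then Accra (route 1 #5, route 2 #5); then Kyoto (route 1 #6, route 2 #6); then Kyoto (route 1 #7, route 2 #7); then Kyoto (route 1 #8, route 2 #9); then Quito (route 1 #9, route 2 #10); then Kyoto (route 1 #10, route 2 #11); then Quito (route 1 #11, route 2 #14); then Quito (route 1 #12, route 2 #15); then Quito (route 1 #15, route 2 #16) — 13 stops in the same relative order in both, and the DP table's final entry dp[15][16] is also 13, so no common subsequence is longer.

13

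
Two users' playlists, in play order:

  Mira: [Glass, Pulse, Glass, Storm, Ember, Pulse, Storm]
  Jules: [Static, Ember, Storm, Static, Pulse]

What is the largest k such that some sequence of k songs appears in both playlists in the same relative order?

2

Taking Storm (Mira #4, Jules #3) → Pulse (Mira #6, Jules #5) gives a common subsequence of length 2, and the DP table's final entry dp[7][5] is also 2, so no common subsequence is longer.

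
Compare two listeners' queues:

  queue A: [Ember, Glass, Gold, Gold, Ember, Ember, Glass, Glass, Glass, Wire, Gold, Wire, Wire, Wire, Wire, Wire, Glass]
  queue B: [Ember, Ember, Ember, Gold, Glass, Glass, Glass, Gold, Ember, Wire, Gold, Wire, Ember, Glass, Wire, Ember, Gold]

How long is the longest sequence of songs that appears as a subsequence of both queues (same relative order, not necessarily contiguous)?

Taking Ember (queue A #1, queue B #1), then Ember (queue A #5, queue B #2), then Ember (queue A #6, queue B #3), then Glass (queue A #7, queue B #5), then Glass (queue A #8, queue B #6), then Glass (queue A #9, queue B #7), then Wire (queue A #10, queue B #10), then Gold (queue A #11, queue B #11), then Wire (queue A #12, queue B #12), then Wire (queue A #13, queue B #15) gives a common subsequence of length 10. The LCS DP gives dp[17][17] = 10, so this is optimal.

10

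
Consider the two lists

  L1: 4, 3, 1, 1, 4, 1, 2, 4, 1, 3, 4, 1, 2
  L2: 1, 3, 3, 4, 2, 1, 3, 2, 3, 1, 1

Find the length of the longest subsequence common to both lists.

Match 3 (L1 #2, L2 #3); then 4 (L1 #5, L2 #4); then 1 (L1 #6, L2 #6); then 2 (L1 #7, L2 #8); then 1 (L1 #9, L2 #10); then 1 (L1 #12, L2 #11) — 6 values in the same relative order in both. The LCS DP gives dp[13][11] = 6, so this is optimal.

6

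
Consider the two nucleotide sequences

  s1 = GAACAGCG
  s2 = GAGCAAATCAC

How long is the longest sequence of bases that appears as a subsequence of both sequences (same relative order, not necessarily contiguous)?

6

Let dp[i][j] be the LCS length of the first i bases of s1 and the first j bases of s2. dp[i][j] = dp[i-1][j-1]+1 when the i-th and j-th bases match, else max(dp[i-1][j], dp[i][j-1]).
    ·  G  A  G  C  A  A  A  T  C  A  C
 ·  0  0  0  0  0  0  0  0  0  0  0  0
 G  0  1  1  1  1  1  1  1  1  1  1  1
 A  0  1  2  2  2  2  2  2  2  2  2  2
 A  0  1  2  2  2  3  3  3  3  3  3  3
 C  0  1  2  2  3  3  3  3  3  4  4  4
 A  0  1  2  2  3  4  4  4  4  4  5  5
 G  0  1  2  3  3  4  4  4  4  4  5  5
 C  0  1  2  3  4  4  4  4  4  5  5  6
 G  0  1  2  3  4  4  4  4  4  5  5  6
dp[8][11] = 6. One LCS (by backtracking along matches): GAACAC.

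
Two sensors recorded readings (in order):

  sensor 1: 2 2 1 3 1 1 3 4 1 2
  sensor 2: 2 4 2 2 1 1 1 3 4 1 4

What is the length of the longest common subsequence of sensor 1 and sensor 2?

Let dp[i][j] be the LCS length of the first i values of sensor 1 and the first j values of sensor 2. dp[i][j] = dp[i-1][j-1]+1 when the i-th and j-th values match, else max(dp[i-1][j], dp[i][j-1]).
    ·  2  4  2  2  1  1  1  3  4  1  4
 ·  0  0  0  0  0  0  0  0  0  0  0  0
 2  0  1  1  1  1  1  1  1  1  1  1  1
 2  0  1  1  2  2  2  2  2  2  2  2  2
 1  0  1  1  2  2  3  3  3  3  3  3  3
 3  0  1  1  2  2  3  3  3  4  4  4  4
 1  0  1  1  2  2  3  4  4  4  4  5  5
 1  0  1  1  2  2  3  4  5  5  5  5  5
 3  0  1  1  2  2  3  4  5  6  6  6  6
 4  0  1  2  2  2  3  4  5  6  7  7  7
 1  0  1  2  2  2  3  4  5  6  7  8  8
 2  0  1  2  3  3  3  4  5  6  7  8  8
dp[10][11] = 8. One LCS (by backtracking along matches): 2, 2, 1, 1, 1, 3, 4, 1.

8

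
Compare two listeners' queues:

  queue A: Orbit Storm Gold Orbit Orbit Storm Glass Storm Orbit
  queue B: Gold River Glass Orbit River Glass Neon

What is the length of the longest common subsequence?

Match Gold at queue A[3]=queue B[1], then Orbit at queue A[4]=queue B[4], then Glass at queue A[7]=queue B[6] — 3 songs in the same relative order in both, and the DP table's final entry dp[9][7] is also 3, so no common subsequence is longer.

3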